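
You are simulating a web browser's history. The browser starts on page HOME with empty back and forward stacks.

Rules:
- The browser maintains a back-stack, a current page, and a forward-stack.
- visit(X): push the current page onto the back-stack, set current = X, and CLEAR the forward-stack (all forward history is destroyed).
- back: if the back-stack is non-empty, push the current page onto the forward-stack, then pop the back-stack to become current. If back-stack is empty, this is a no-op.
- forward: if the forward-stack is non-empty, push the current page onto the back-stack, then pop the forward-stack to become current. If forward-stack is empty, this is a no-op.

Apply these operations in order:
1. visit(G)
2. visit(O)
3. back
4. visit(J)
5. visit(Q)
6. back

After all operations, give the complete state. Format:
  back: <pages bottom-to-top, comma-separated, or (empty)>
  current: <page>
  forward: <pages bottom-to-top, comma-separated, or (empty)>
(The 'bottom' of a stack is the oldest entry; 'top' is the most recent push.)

Answer: back: HOME,G
current: J
forward: Q

Derivation:
After 1 (visit(G)): cur=G back=1 fwd=0
After 2 (visit(O)): cur=O back=2 fwd=0
After 3 (back): cur=G back=1 fwd=1
After 4 (visit(J)): cur=J back=2 fwd=0
After 5 (visit(Q)): cur=Q back=3 fwd=0
After 6 (back): cur=J back=2 fwd=1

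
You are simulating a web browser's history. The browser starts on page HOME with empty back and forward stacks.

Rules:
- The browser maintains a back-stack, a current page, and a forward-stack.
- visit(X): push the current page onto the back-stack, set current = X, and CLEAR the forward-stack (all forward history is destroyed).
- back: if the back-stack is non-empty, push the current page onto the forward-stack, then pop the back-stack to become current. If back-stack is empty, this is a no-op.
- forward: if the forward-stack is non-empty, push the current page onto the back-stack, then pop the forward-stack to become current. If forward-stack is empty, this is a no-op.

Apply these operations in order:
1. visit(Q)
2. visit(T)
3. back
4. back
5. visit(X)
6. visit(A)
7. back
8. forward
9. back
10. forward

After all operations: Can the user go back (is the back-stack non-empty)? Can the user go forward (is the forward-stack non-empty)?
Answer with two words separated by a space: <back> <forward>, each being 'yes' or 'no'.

Answer: yes no

Derivation:
After 1 (visit(Q)): cur=Q back=1 fwd=0
After 2 (visit(T)): cur=T back=2 fwd=0
After 3 (back): cur=Q back=1 fwd=1
After 4 (back): cur=HOME back=0 fwd=2
After 5 (visit(X)): cur=X back=1 fwd=0
After 6 (visit(A)): cur=A back=2 fwd=0
After 7 (back): cur=X back=1 fwd=1
After 8 (forward): cur=A back=2 fwd=0
After 9 (back): cur=X back=1 fwd=1
After 10 (forward): cur=A back=2 fwd=0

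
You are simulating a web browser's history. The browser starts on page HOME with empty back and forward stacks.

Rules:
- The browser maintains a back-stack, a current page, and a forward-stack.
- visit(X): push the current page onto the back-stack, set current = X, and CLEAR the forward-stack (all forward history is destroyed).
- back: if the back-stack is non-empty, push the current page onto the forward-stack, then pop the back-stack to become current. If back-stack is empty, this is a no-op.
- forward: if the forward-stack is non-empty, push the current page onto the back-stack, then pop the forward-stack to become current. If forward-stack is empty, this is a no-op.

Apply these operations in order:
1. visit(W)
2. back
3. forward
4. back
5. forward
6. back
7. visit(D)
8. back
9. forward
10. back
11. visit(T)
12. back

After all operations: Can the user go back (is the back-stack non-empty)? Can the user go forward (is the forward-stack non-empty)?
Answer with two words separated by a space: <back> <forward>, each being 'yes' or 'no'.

Answer: no yes

Derivation:
After 1 (visit(W)): cur=W back=1 fwd=0
After 2 (back): cur=HOME back=0 fwd=1
After 3 (forward): cur=W back=1 fwd=0
After 4 (back): cur=HOME back=0 fwd=1
After 5 (forward): cur=W back=1 fwd=0
After 6 (back): cur=HOME back=0 fwd=1
After 7 (visit(D)): cur=D back=1 fwd=0
After 8 (back): cur=HOME back=0 fwd=1
After 9 (forward): cur=D back=1 fwd=0
After 10 (back): cur=HOME back=0 fwd=1
After 11 (visit(T)): cur=T back=1 fwd=0
After 12 (back): cur=HOME back=0 fwd=1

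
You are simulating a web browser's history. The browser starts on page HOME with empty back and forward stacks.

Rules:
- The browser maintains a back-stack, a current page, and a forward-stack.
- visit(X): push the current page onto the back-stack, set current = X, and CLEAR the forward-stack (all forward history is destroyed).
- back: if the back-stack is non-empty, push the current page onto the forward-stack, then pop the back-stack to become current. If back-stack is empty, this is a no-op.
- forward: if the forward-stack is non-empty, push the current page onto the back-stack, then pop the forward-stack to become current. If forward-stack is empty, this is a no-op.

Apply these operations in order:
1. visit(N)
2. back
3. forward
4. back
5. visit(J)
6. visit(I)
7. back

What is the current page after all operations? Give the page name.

Answer: J

Derivation:
After 1 (visit(N)): cur=N back=1 fwd=0
After 2 (back): cur=HOME back=0 fwd=1
After 3 (forward): cur=N back=1 fwd=0
After 4 (back): cur=HOME back=0 fwd=1
After 5 (visit(J)): cur=J back=1 fwd=0
After 6 (visit(I)): cur=I back=2 fwd=0
After 7 (back): cur=J back=1 fwd=1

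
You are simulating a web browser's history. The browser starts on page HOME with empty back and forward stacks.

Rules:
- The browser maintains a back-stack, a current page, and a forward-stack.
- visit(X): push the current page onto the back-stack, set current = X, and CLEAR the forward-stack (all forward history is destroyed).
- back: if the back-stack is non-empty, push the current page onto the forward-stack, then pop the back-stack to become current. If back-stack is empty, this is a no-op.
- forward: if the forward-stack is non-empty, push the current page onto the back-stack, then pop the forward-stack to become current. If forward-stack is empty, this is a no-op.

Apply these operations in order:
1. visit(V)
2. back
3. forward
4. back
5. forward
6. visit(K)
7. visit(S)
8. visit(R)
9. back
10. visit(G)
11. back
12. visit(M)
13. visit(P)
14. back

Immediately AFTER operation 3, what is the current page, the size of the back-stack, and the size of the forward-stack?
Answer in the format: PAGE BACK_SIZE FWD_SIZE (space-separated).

After 1 (visit(V)): cur=V back=1 fwd=0
After 2 (back): cur=HOME back=0 fwd=1
After 3 (forward): cur=V back=1 fwd=0

V 1 0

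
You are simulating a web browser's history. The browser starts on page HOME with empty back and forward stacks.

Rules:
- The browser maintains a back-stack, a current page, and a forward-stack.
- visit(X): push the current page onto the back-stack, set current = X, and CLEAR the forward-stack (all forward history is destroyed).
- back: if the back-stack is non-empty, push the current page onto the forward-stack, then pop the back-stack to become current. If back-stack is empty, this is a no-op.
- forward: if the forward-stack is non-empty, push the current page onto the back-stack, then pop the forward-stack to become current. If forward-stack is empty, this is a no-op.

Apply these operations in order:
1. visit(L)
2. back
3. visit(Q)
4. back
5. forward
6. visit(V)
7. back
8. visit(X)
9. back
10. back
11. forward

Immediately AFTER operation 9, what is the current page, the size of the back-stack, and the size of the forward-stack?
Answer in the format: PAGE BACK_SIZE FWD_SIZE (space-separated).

After 1 (visit(L)): cur=L back=1 fwd=0
After 2 (back): cur=HOME back=0 fwd=1
After 3 (visit(Q)): cur=Q back=1 fwd=0
After 4 (back): cur=HOME back=0 fwd=1
After 5 (forward): cur=Q back=1 fwd=0
After 6 (visit(V)): cur=V back=2 fwd=0
After 7 (back): cur=Q back=1 fwd=1
After 8 (visit(X)): cur=X back=2 fwd=0
After 9 (back): cur=Q back=1 fwd=1

Q 1 1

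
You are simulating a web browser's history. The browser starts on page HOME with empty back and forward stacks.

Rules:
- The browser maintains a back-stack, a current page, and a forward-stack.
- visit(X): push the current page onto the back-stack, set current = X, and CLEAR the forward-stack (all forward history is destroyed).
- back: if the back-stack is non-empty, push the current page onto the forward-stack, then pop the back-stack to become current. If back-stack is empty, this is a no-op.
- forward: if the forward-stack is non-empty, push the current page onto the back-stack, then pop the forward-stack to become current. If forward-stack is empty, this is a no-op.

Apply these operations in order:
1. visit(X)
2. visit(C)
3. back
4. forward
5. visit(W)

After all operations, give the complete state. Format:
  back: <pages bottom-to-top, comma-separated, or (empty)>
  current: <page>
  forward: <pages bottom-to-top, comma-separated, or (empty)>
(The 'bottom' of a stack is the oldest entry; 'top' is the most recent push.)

After 1 (visit(X)): cur=X back=1 fwd=0
After 2 (visit(C)): cur=C back=2 fwd=0
After 3 (back): cur=X back=1 fwd=1
After 4 (forward): cur=C back=2 fwd=0
After 5 (visit(W)): cur=W back=3 fwd=0

Answer: back: HOME,X,C
current: W
forward: (empty)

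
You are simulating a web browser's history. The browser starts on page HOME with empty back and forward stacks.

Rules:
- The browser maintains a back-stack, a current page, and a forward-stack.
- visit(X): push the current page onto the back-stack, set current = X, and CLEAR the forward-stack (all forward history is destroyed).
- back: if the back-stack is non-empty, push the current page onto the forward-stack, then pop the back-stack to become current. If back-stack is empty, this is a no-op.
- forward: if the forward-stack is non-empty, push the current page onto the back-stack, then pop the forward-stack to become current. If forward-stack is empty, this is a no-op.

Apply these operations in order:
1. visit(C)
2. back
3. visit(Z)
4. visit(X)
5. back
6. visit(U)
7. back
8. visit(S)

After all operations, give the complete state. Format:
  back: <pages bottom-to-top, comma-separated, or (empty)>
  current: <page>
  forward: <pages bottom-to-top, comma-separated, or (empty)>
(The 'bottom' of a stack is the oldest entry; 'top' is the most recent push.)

After 1 (visit(C)): cur=C back=1 fwd=0
After 2 (back): cur=HOME back=0 fwd=1
After 3 (visit(Z)): cur=Z back=1 fwd=0
After 4 (visit(X)): cur=X back=2 fwd=0
After 5 (back): cur=Z back=1 fwd=1
After 6 (visit(U)): cur=U back=2 fwd=0
After 7 (back): cur=Z back=1 fwd=1
After 8 (visit(S)): cur=S back=2 fwd=0

Answer: back: HOME,Z
current: S
forward: (empty)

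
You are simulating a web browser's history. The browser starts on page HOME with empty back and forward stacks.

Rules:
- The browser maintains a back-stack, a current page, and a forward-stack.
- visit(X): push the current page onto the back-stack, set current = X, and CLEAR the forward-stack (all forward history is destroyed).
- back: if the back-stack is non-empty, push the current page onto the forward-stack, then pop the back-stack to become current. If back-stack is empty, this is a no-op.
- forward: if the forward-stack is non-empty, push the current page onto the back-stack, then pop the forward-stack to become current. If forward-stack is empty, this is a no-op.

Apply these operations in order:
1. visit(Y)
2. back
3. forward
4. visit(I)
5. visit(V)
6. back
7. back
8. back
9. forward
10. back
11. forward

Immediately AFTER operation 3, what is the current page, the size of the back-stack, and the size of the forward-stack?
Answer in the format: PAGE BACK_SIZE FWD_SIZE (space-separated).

After 1 (visit(Y)): cur=Y back=1 fwd=0
After 2 (back): cur=HOME back=0 fwd=1
After 3 (forward): cur=Y back=1 fwd=0

Y 1 0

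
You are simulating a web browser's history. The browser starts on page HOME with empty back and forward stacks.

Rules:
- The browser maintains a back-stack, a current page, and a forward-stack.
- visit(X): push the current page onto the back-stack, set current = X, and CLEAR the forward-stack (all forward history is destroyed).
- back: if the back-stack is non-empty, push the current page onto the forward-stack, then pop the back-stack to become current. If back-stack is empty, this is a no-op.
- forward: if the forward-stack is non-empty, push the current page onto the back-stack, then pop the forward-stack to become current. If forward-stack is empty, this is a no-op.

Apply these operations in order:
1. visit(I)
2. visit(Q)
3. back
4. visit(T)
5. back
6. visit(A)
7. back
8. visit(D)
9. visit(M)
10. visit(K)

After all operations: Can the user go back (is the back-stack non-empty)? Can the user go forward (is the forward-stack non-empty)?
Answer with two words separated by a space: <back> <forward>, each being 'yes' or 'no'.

Answer: yes no

Derivation:
After 1 (visit(I)): cur=I back=1 fwd=0
After 2 (visit(Q)): cur=Q back=2 fwd=0
After 3 (back): cur=I back=1 fwd=1
After 4 (visit(T)): cur=T back=2 fwd=0
After 5 (back): cur=I back=1 fwd=1
After 6 (visit(A)): cur=A back=2 fwd=0
After 7 (back): cur=I back=1 fwd=1
After 8 (visit(D)): cur=D back=2 fwd=0
After 9 (visit(M)): cur=M back=3 fwd=0
After 10 (visit(K)): cur=K back=4 fwd=0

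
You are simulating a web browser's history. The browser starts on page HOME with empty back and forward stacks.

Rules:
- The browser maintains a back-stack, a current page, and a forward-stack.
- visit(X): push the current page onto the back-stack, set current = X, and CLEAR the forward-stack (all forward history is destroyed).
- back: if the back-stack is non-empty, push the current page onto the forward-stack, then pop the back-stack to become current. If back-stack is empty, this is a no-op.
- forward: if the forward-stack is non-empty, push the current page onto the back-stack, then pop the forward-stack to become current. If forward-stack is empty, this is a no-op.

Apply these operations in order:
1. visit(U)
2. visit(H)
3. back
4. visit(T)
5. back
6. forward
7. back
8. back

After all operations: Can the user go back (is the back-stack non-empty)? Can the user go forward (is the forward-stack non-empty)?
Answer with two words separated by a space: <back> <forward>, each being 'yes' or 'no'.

Answer: no yes

Derivation:
After 1 (visit(U)): cur=U back=1 fwd=0
After 2 (visit(H)): cur=H back=2 fwd=0
After 3 (back): cur=U back=1 fwd=1
After 4 (visit(T)): cur=T back=2 fwd=0
After 5 (back): cur=U back=1 fwd=1
After 6 (forward): cur=T back=2 fwd=0
After 7 (back): cur=U back=1 fwd=1
After 8 (back): cur=HOME back=0 fwd=2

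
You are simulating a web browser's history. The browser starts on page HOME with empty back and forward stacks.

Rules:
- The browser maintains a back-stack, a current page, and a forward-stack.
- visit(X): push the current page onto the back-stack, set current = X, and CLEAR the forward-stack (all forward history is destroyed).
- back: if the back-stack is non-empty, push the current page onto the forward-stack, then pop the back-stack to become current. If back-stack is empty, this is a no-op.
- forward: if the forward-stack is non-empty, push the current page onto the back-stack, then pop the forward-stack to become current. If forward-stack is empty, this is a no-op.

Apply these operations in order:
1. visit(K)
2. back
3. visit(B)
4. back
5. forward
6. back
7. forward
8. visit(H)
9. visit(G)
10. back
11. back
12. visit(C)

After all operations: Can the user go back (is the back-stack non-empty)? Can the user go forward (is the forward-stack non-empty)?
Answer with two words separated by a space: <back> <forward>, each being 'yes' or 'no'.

Answer: yes no

Derivation:
After 1 (visit(K)): cur=K back=1 fwd=0
After 2 (back): cur=HOME back=0 fwd=1
After 3 (visit(B)): cur=B back=1 fwd=0
After 4 (back): cur=HOME back=0 fwd=1
After 5 (forward): cur=B back=1 fwd=0
After 6 (back): cur=HOME back=0 fwd=1
After 7 (forward): cur=B back=1 fwd=0
After 8 (visit(H)): cur=H back=2 fwd=0
After 9 (visit(G)): cur=G back=3 fwd=0
After 10 (back): cur=H back=2 fwd=1
After 11 (back): cur=B back=1 fwd=2
After 12 (visit(C)): cur=C back=2 fwd=0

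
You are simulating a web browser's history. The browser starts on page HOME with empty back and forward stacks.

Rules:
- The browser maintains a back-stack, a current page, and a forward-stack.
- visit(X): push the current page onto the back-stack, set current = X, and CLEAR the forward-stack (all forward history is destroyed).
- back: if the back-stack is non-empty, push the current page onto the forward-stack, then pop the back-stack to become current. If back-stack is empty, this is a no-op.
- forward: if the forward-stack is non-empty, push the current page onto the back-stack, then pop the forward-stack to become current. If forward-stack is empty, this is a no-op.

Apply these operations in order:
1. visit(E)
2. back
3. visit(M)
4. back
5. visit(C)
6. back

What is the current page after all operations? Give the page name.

Answer: HOME

Derivation:
After 1 (visit(E)): cur=E back=1 fwd=0
After 2 (back): cur=HOME back=0 fwd=1
After 3 (visit(M)): cur=M back=1 fwd=0
After 4 (back): cur=HOME back=0 fwd=1
After 5 (visit(C)): cur=C back=1 fwd=0
After 6 (back): cur=HOME back=0 fwd=1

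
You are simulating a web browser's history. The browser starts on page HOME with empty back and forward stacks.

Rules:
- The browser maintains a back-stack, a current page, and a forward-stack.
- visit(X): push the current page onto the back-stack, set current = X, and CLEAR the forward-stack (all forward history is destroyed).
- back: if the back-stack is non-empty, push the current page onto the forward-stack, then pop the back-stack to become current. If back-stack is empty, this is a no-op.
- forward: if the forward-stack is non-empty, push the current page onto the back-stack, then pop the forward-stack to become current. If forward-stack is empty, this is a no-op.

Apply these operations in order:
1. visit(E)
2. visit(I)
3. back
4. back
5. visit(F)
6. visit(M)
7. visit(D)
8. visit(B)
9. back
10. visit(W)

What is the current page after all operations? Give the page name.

Answer: W

Derivation:
After 1 (visit(E)): cur=E back=1 fwd=0
After 2 (visit(I)): cur=I back=2 fwd=0
After 3 (back): cur=E back=1 fwd=1
After 4 (back): cur=HOME back=0 fwd=2
After 5 (visit(F)): cur=F back=1 fwd=0
After 6 (visit(M)): cur=M back=2 fwd=0
After 7 (visit(D)): cur=D back=3 fwd=0
After 8 (visit(B)): cur=B back=4 fwd=0
After 9 (back): cur=D back=3 fwd=1
After 10 (visit(W)): cur=W back=4 fwd=0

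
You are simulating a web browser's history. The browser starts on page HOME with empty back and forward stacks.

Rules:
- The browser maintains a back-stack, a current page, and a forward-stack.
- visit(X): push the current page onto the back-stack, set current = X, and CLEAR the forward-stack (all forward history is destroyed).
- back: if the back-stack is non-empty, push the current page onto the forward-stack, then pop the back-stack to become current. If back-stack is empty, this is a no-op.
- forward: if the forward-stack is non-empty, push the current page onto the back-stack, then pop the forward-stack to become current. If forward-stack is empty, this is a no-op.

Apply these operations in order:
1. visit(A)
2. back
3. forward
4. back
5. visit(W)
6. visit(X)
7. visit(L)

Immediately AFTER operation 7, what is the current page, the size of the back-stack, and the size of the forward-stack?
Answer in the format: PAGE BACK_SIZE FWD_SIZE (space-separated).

After 1 (visit(A)): cur=A back=1 fwd=0
After 2 (back): cur=HOME back=0 fwd=1
After 3 (forward): cur=A back=1 fwd=0
After 4 (back): cur=HOME back=0 fwd=1
After 5 (visit(W)): cur=W back=1 fwd=0
After 6 (visit(X)): cur=X back=2 fwd=0
After 7 (visit(L)): cur=L back=3 fwd=0

L 3 0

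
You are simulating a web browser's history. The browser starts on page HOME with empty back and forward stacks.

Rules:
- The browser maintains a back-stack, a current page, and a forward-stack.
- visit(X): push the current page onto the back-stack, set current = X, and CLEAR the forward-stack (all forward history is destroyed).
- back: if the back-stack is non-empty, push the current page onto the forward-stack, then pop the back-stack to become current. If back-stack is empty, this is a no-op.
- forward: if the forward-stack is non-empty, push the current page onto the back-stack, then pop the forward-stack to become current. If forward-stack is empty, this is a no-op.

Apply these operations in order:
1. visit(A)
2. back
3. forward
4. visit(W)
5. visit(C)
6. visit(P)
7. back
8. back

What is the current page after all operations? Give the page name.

After 1 (visit(A)): cur=A back=1 fwd=0
After 2 (back): cur=HOME back=0 fwd=1
After 3 (forward): cur=A back=1 fwd=0
After 4 (visit(W)): cur=W back=2 fwd=0
After 5 (visit(C)): cur=C back=3 fwd=0
After 6 (visit(P)): cur=P back=4 fwd=0
After 7 (back): cur=C back=3 fwd=1
After 8 (back): cur=W back=2 fwd=2

Answer: W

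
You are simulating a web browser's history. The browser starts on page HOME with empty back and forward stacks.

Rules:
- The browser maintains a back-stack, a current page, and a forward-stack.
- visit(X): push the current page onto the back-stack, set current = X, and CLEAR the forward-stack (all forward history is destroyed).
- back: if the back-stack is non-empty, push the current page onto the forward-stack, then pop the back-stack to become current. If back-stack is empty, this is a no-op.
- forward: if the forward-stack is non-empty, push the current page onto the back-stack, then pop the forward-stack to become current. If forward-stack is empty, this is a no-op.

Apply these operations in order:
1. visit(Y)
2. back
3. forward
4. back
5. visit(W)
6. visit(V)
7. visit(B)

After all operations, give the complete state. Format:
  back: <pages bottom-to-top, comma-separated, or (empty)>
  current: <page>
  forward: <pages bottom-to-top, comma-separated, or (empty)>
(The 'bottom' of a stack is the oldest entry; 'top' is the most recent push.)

After 1 (visit(Y)): cur=Y back=1 fwd=0
After 2 (back): cur=HOME back=0 fwd=1
After 3 (forward): cur=Y back=1 fwd=0
After 4 (back): cur=HOME back=0 fwd=1
After 5 (visit(W)): cur=W back=1 fwd=0
After 6 (visit(V)): cur=V back=2 fwd=0
After 7 (visit(B)): cur=B back=3 fwd=0

Answer: back: HOME,W,V
current: B
forward: (empty)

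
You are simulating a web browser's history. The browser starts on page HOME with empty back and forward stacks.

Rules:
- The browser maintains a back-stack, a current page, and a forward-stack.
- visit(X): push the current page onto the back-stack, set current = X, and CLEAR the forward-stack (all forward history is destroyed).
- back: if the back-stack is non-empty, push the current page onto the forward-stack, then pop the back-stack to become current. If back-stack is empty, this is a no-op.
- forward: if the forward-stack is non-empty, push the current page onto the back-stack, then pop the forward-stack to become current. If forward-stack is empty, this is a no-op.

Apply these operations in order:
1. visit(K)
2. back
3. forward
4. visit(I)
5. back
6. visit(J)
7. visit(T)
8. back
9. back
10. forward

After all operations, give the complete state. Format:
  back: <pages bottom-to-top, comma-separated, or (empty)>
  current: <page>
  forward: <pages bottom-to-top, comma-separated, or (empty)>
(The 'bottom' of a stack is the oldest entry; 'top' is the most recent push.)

After 1 (visit(K)): cur=K back=1 fwd=0
After 2 (back): cur=HOME back=0 fwd=1
After 3 (forward): cur=K back=1 fwd=0
After 4 (visit(I)): cur=I back=2 fwd=0
After 5 (back): cur=K back=1 fwd=1
After 6 (visit(J)): cur=J back=2 fwd=0
After 7 (visit(T)): cur=T back=3 fwd=0
After 8 (back): cur=J back=2 fwd=1
After 9 (back): cur=K back=1 fwd=2
After 10 (forward): cur=J back=2 fwd=1

Answer: back: HOME,K
current: J
forward: T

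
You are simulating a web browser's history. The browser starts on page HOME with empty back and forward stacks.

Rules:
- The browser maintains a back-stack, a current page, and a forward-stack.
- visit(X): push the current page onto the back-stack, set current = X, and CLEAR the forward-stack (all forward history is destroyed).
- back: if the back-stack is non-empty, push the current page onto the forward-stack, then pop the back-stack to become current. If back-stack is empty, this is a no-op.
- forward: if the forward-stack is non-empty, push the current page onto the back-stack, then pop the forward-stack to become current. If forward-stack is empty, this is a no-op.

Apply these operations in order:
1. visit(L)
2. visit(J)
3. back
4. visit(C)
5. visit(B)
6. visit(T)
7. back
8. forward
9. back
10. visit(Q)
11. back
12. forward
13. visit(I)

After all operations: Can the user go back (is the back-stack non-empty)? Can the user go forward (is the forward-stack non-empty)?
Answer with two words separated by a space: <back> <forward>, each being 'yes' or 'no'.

Answer: yes no

Derivation:
After 1 (visit(L)): cur=L back=1 fwd=0
After 2 (visit(J)): cur=J back=2 fwd=0
After 3 (back): cur=L back=1 fwd=1
After 4 (visit(C)): cur=C back=2 fwd=0
After 5 (visit(B)): cur=B back=3 fwd=0
After 6 (visit(T)): cur=T back=4 fwd=0
After 7 (back): cur=B back=3 fwd=1
After 8 (forward): cur=T back=4 fwd=0
After 9 (back): cur=B back=3 fwd=1
After 10 (visit(Q)): cur=Q back=4 fwd=0
After 11 (back): cur=B back=3 fwd=1
After 12 (forward): cur=Q back=4 fwd=0
After 13 (visit(I)): cur=I back=5 fwd=0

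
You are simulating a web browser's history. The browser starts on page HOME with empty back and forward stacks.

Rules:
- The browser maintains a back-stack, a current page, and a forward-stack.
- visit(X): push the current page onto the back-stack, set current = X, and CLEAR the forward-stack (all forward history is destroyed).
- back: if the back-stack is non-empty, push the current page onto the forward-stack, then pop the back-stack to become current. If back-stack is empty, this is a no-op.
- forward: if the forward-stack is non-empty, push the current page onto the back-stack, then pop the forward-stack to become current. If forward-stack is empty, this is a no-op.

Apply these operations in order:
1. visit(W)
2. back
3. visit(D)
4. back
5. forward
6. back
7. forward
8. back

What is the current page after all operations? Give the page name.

Answer: HOME

Derivation:
After 1 (visit(W)): cur=W back=1 fwd=0
After 2 (back): cur=HOME back=0 fwd=1
After 3 (visit(D)): cur=D back=1 fwd=0
After 4 (back): cur=HOME back=0 fwd=1
After 5 (forward): cur=D back=1 fwd=0
After 6 (back): cur=HOME back=0 fwd=1
After 7 (forward): cur=D back=1 fwd=0
After 8 (back): cur=HOME back=0 fwd=1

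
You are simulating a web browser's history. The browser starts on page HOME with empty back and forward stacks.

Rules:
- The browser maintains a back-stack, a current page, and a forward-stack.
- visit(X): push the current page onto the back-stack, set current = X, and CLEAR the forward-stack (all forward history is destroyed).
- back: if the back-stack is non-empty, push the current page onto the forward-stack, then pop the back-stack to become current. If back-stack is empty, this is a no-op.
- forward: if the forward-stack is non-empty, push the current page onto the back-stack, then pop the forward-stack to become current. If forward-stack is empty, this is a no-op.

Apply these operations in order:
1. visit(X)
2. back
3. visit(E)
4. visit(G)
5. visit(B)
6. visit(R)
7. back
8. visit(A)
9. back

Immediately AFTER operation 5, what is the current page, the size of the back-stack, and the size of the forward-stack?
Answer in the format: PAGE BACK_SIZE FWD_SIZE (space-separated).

After 1 (visit(X)): cur=X back=1 fwd=0
After 2 (back): cur=HOME back=0 fwd=1
After 3 (visit(E)): cur=E back=1 fwd=0
After 4 (visit(G)): cur=G back=2 fwd=0
After 5 (visit(B)): cur=B back=3 fwd=0

B 3 0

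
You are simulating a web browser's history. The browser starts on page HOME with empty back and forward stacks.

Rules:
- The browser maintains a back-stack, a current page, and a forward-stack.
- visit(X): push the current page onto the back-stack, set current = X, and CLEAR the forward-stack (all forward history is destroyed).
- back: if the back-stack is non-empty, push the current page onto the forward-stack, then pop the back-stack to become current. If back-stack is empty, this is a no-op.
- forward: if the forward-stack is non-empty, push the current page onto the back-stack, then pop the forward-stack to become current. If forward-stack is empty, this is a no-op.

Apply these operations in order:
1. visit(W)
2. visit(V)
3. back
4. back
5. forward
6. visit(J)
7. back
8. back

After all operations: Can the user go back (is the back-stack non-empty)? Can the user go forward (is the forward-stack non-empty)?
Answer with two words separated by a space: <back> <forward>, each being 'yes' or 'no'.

Answer: no yes

Derivation:
After 1 (visit(W)): cur=W back=1 fwd=0
After 2 (visit(V)): cur=V back=2 fwd=0
After 3 (back): cur=W back=1 fwd=1
After 4 (back): cur=HOME back=0 fwd=2
After 5 (forward): cur=W back=1 fwd=1
After 6 (visit(J)): cur=J back=2 fwd=0
After 7 (back): cur=W back=1 fwd=1
After 8 (back): cur=HOME back=0 fwd=2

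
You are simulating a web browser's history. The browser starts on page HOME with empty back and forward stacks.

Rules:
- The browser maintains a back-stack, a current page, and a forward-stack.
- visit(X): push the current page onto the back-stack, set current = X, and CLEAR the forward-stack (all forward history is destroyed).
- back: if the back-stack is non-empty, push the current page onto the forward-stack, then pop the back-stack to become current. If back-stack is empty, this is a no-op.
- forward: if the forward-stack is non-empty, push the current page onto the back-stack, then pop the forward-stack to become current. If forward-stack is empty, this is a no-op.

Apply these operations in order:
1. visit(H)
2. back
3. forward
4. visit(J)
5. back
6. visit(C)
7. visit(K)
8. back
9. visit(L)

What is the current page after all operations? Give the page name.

Answer: L

Derivation:
After 1 (visit(H)): cur=H back=1 fwd=0
After 2 (back): cur=HOME back=0 fwd=1
After 3 (forward): cur=H back=1 fwd=0
After 4 (visit(J)): cur=J back=2 fwd=0
After 5 (back): cur=H back=1 fwd=1
After 6 (visit(C)): cur=C back=2 fwd=0
After 7 (visit(K)): cur=K back=3 fwd=0
After 8 (back): cur=C back=2 fwd=1
After 9 (visit(L)): cur=L back=3 fwd=0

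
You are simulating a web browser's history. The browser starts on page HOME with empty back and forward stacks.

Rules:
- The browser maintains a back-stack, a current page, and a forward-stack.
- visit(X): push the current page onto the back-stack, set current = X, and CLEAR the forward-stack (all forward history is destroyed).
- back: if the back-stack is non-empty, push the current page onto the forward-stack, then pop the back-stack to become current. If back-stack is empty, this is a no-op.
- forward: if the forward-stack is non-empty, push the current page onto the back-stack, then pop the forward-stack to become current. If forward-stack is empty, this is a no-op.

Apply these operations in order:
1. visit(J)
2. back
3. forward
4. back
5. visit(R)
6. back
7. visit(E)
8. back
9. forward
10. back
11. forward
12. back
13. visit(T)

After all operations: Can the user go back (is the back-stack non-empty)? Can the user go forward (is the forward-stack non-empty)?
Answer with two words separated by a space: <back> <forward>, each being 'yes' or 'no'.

Answer: yes no

Derivation:
After 1 (visit(J)): cur=J back=1 fwd=0
After 2 (back): cur=HOME back=0 fwd=1
After 3 (forward): cur=J back=1 fwd=0
After 4 (back): cur=HOME back=0 fwd=1
After 5 (visit(R)): cur=R back=1 fwd=0
After 6 (back): cur=HOME back=0 fwd=1
After 7 (visit(E)): cur=E back=1 fwd=0
After 8 (back): cur=HOME back=0 fwd=1
After 9 (forward): cur=E back=1 fwd=0
After 10 (back): cur=HOME back=0 fwd=1
After 11 (forward): cur=E back=1 fwd=0
After 12 (back): cur=HOME back=0 fwd=1
After 13 (visit(T)): cur=T back=1 fwd=0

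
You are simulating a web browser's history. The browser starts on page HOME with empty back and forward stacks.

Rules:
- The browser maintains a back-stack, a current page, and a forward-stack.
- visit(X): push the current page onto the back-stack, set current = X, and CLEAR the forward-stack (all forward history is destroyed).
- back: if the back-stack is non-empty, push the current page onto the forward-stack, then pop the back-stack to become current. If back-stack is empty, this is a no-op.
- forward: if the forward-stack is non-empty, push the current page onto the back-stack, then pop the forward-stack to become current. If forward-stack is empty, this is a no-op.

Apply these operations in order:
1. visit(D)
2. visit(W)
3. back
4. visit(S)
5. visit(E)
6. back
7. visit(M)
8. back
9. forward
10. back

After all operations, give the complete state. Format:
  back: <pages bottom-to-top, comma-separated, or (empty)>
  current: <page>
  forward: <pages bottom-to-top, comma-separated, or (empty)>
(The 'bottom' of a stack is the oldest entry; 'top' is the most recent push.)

After 1 (visit(D)): cur=D back=1 fwd=0
After 2 (visit(W)): cur=W back=2 fwd=0
After 3 (back): cur=D back=1 fwd=1
After 4 (visit(S)): cur=S back=2 fwd=0
After 5 (visit(E)): cur=E back=3 fwd=0
After 6 (back): cur=S back=2 fwd=1
After 7 (visit(M)): cur=M back=3 fwd=0
After 8 (back): cur=S back=2 fwd=1
After 9 (forward): cur=M back=3 fwd=0
After 10 (back): cur=S back=2 fwd=1

Answer: back: HOME,D
current: S
forward: M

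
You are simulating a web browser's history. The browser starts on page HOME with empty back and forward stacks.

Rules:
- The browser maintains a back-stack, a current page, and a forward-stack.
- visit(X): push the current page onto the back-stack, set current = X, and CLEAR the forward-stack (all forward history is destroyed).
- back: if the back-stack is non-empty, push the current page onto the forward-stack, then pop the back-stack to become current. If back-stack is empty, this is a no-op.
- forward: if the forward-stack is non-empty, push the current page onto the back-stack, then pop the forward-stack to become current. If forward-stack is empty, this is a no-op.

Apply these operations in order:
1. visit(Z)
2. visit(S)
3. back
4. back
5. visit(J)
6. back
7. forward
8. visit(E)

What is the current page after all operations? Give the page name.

After 1 (visit(Z)): cur=Z back=1 fwd=0
After 2 (visit(S)): cur=S back=2 fwd=0
After 3 (back): cur=Z back=1 fwd=1
After 4 (back): cur=HOME back=0 fwd=2
After 5 (visit(J)): cur=J back=1 fwd=0
After 6 (back): cur=HOME back=0 fwd=1
After 7 (forward): cur=J back=1 fwd=0
After 8 (visit(E)): cur=E back=2 fwd=0

Answer: E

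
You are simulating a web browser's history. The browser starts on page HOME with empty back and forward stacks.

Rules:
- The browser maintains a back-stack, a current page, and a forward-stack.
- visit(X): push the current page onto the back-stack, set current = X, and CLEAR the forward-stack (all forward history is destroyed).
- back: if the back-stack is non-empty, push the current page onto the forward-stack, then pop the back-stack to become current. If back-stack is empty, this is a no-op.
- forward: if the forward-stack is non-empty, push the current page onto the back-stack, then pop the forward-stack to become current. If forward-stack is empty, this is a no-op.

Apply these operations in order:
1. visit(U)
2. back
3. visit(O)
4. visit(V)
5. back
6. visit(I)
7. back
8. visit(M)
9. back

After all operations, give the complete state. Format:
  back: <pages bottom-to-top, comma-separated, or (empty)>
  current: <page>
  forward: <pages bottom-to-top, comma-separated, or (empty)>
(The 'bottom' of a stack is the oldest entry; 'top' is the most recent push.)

After 1 (visit(U)): cur=U back=1 fwd=0
After 2 (back): cur=HOME back=0 fwd=1
After 3 (visit(O)): cur=O back=1 fwd=0
After 4 (visit(V)): cur=V back=2 fwd=0
After 5 (back): cur=O back=1 fwd=1
After 6 (visit(I)): cur=I back=2 fwd=0
After 7 (back): cur=O back=1 fwd=1
After 8 (visit(M)): cur=M back=2 fwd=0
After 9 (back): cur=O back=1 fwd=1

Answer: back: HOME
current: O
forward: M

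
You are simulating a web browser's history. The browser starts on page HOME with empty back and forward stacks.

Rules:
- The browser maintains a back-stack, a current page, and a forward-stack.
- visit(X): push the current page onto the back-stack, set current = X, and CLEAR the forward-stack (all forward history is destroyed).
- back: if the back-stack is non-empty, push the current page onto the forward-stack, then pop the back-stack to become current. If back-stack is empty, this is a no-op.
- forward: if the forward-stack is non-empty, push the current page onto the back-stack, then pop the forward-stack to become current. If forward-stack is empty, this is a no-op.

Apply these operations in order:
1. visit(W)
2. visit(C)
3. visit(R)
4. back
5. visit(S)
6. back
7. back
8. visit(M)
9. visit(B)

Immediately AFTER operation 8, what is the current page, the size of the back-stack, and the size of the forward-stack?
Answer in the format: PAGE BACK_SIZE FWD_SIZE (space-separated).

After 1 (visit(W)): cur=W back=1 fwd=0
After 2 (visit(C)): cur=C back=2 fwd=0
After 3 (visit(R)): cur=R back=3 fwd=0
After 4 (back): cur=C back=2 fwd=1
After 5 (visit(S)): cur=S back=3 fwd=0
After 6 (back): cur=C back=2 fwd=1
After 7 (back): cur=W back=1 fwd=2
After 8 (visit(M)): cur=M back=2 fwd=0

M 2 0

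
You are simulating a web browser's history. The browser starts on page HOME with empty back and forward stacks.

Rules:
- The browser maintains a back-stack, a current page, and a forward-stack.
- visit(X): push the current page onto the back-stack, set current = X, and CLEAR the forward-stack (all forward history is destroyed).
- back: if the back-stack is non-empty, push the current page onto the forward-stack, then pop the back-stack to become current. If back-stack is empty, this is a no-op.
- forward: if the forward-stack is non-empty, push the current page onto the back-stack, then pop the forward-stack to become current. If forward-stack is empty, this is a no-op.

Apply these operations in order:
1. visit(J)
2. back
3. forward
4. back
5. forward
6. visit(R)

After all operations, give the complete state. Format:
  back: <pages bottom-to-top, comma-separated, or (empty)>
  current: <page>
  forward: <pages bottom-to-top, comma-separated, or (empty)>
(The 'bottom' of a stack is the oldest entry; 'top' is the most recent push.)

Answer: back: HOME,J
current: R
forward: (empty)

Derivation:
After 1 (visit(J)): cur=J back=1 fwd=0
After 2 (back): cur=HOME back=0 fwd=1
After 3 (forward): cur=J back=1 fwd=0
After 4 (back): cur=HOME back=0 fwd=1
After 5 (forward): cur=J back=1 fwd=0
After 6 (visit(R)): cur=R back=2 fwd=0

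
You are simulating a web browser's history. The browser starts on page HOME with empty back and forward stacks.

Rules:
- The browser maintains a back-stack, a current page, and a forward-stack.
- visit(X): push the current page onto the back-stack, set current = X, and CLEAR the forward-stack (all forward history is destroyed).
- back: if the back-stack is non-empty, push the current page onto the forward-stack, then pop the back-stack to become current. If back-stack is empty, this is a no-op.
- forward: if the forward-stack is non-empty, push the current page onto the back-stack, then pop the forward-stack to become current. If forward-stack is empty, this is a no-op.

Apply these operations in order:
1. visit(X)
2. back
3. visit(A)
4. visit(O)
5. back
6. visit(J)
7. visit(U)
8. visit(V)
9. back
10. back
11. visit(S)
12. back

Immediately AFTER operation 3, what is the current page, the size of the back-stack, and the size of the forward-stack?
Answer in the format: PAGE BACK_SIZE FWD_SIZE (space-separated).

After 1 (visit(X)): cur=X back=1 fwd=0
After 2 (back): cur=HOME back=0 fwd=1
After 3 (visit(A)): cur=A back=1 fwd=0

A 1 0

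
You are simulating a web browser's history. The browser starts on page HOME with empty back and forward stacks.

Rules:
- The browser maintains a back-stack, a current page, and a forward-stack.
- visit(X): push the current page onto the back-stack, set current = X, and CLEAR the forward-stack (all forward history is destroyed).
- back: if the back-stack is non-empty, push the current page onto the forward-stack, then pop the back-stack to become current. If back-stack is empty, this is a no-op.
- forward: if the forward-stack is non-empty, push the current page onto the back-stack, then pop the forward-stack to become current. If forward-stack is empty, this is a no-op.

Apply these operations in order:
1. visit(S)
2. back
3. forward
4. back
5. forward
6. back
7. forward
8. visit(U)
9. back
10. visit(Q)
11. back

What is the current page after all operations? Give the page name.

After 1 (visit(S)): cur=S back=1 fwd=0
After 2 (back): cur=HOME back=0 fwd=1
After 3 (forward): cur=S back=1 fwd=0
After 4 (back): cur=HOME back=0 fwd=1
After 5 (forward): cur=S back=1 fwd=0
After 6 (back): cur=HOME back=0 fwd=1
After 7 (forward): cur=S back=1 fwd=0
After 8 (visit(U)): cur=U back=2 fwd=0
After 9 (back): cur=S back=1 fwd=1
After 10 (visit(Q)): cur=Q back=2 fwd=0
After 11 (back): cur=S back=1 fwd=1

Answer: S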